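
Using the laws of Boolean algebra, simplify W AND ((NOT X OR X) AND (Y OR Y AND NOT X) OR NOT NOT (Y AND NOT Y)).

W AND Y

W AND ((NOT X OR X) AND (Y OR Y AND NOT X) OR NOT NOT (Y AND NOT Y))
= W AND ((NOT X OR X) AND (Y OR Y AND NOT X) OR Y AND NOT Y)   [double negation]
= W AND ((NOT X OR X) AND Y OR Y AND NOT Y)   [absorption]
= W AND (NOT X OR X) AND Y   [complement / identity]
= W AND Y   [complement / identity]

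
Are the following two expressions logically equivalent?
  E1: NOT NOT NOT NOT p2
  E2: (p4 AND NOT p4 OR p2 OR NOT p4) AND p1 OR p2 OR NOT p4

No

E1: NOT NOT NOT NOT p2
    = NOT NOT p2   (double negation)
    = p2   (double negation)
E2: (p4 AND NOT p4 OR p2 OR NOT p4) AND p1 OR p2 OR NOT p4
    = (p2 OR NOT p4) AND p1 OR p2 OR NOT p4   (complement / identity)
    = p2 OR NOT p4   (absorption)
These differ: at p1=0, p2=0, p4=0, E1 = 0 but E2 = 1.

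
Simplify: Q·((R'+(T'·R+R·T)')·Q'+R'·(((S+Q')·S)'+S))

Q·R'

Q·((R'+(T'·R+R·T)')·Q'+R'·(((S+Q')·S)'+S))
= Q·((R'+R')·Q'+R'·(((S+Q')·S)'+S))
= Q·((R'+R')·Q'+R'·(S'+S))
= Q·(R'·Q'+R'·(S'+S))
= Q·(R'·Q'+R')
= Q·R'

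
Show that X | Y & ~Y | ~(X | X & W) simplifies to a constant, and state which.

1

X | Y & ~Y | ~(X | X & W)
= X | ~(X | X & W)   (complement / identity)
= X | ~X   (absorption)
= 1   (complement)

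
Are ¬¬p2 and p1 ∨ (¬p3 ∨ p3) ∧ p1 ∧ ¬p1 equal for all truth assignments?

No

E1: ¬¬p2
    = p2
E2: p1 ∨ (¬p3 ∨ p3) ∧ p1 ∧ ¬p1
    = p1 ∨ p1 ∧ ¬p1
    = p1
These differ: at p1=1, p2=0, p3=0, E1 = 0 but E2 = 1.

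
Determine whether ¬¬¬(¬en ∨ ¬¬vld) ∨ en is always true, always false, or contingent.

¬¬¬(¬en ∨ ¬¬vld) ∨ en
= ¬¬(en ∧ ¬vld) ∨ en   (De Morgan)
= en ∧ ¬vld ∨ en   (double negation)
= en   (absorption)
This depends on en, so it is not a constant.

contingent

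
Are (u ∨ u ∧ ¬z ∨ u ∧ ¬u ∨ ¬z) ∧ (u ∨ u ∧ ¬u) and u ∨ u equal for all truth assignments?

E1: (u ∨ u ∧ ¬z ∨ u ∧ ¬u ∨ ¬z) ∧ (u ∨ u ∧ ¬u)
    = (u ∨ u ∧ ¬u ∨ ¬z) ∧ (u ∨ u ∧ ¬u)
    = u ∨ u ∧ ¬u
    = u
E2: u ∨ u
    = u
Both reduce to u, so they are equivalent.

Yes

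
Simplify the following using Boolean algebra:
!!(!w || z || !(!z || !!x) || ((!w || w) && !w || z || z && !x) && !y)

!!(!w || z || !(!z || !!x) || ((!w || w) && !w || z || z && !x) && !y)
= !!(!w || z || !(!z || !!x) || (!w || z || z && !x) && !y)   — complement / identity
= !!(!w || z || z && !x || (!w || z || z && !x) && !y)   — De Morgan
= !!(!w || z || z && !x)   — absorption
= !!(!w || z)   — absorption
= !w || z   — double negation

!w || z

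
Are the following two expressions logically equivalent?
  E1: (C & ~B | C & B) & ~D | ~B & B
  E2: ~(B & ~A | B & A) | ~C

E1: (C & ~B | C & B) & ~D | ~B & B
    = (C & ~B | C & B) & ~D   — complement / identity
    = C & ~D   — distribution
E2: ~(B & ~A | B & A) | ~C
    = ~B | ~C   — distribution
These differ: at A=0, B=0, C=0, D=1, E1 = 0 but E2 = 1.

No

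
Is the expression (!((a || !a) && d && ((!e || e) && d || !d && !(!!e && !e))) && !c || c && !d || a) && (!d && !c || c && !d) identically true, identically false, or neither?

(!((a || !a) && d && ((!e || e) && d || !d && !(!!e && !e))) && !c || c && !d || a) && (!d && !c || c && !d)
= (!((a || !a) && d && ((!e || e) && d || !d && (!e || e))) && !c || c && !d || a) && (!d && !c || c && !d)   (De Morgan)
= (!((a || !a) && d && (!e || e)) && !c || c && !d || a) && (!d && !c || c && !d)   (distribution)
= (!(d && (!e || e)) && !c || c && !d || a) && (!d && !c || c && !d)   (complement / identity)
= (!d && !c || c && !d || a) && (!d && !c || c && !d)   (complement / identity)
= !d && !c || c && !d   (absorption)
= !d   (distribution)
This depends on d, so it is not a constant.

neither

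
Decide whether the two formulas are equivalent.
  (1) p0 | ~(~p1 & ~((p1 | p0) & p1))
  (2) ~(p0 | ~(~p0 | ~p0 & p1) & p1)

E1: p0 | ~(~p1 & ~((p1 | p0) & p1))
    = p0 | ~(~p1 & ~p1)   (absorption)
    = p0 | ~~p1   (idempotence)
    = p0 | p1   (double negation)
E2: ~(p0 | ~(~p0 | ~p0 & p1) & p1)
    = ~(p0 | ~~p0 & p1)   (absorption)
    = ~(p0 | p0 & p1)   (double negation)
    = ~p0   (absorption)
These differ: at p0=1, p1=0, E1 = 1 but E2 = 0.

No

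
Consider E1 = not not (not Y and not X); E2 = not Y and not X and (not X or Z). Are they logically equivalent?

Yes

E1: not not (not Y and not X)
    = not Y and not X   [double negation]
E2: not Y and not X and (not X or Z)
    = not Y and not X   [absorption]
Both reduce to not Y and not X, so they are equivalent.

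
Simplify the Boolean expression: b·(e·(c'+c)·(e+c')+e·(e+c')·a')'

b·(e·(c'+c)·(e+c')+e·(e+c')·a')'
= b·(e·(e+c')+e·(e+c')·a')'   — complement / identity
= b·(e·(e+c'))'   — absorption
= b·e'   — absorption

b·e'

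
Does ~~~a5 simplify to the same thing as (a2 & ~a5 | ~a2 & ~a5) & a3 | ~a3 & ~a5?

E1: ~~~a5
    = ~a5   [double negation]
E2: (a2 & ~a5 | ~a2 & ~a5) & a3 | ~a3 & ~a5
    = ~a5 & a3 | ~a3 & ~a5   [distribution]
    = ~a5   [distribution]
Both reduce to ~a5, so they are equivalent.

Yes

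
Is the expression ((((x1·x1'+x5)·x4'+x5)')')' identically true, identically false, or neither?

((((x1·x1'+x5)·x4'+x5)')')'
= (((x5·x4'+x5)')')'   [complement / identity]
= (x5·x4'+x5)'   [double negation]
= x5'   [absorption]
This depends on x5, so it is not a constant.

neither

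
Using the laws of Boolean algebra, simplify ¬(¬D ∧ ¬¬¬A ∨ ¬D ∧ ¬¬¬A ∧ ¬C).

D ∨ A

¬(¬D ∧ ¬¬¬A ∨ ¬D ∧ ¬¬¬A ∧ ¬C)
= ¬(¬D ∧ ¬¬¬A)   [absorption]
= D ∨ ¬¬A   [De Morgan]
= D ∨ A   [double negation]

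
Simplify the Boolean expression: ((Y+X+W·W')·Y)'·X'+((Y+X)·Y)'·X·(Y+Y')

((Y+X+W·W')·Y)'·X'+((Y+X)·Y)'·X·(Y+Y')
= ((Y+X)·Y)'·X'+((Y+X)·Y)'·X·(Y+Y')   — complement / identity
= ((Y+X)·Y)'·X'+((Y+X)·Y)'·X   — complement / identity
= ((Y+X)·Y)'   — distribution
= Y'   — absorption

Y'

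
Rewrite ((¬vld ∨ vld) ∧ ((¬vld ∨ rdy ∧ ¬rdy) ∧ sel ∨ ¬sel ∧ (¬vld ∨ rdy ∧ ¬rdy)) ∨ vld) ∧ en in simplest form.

en

((¬vld ∨ vld) ∧ ((¬vld ∨ rdy ∧ ¬rdy) ∧ sel ∨ ¬sel ∧ (¬vld ∨ rdy ∧ ¬rdy)) ∨ vld) ∧ en
= ((¬vld ∨ vld) ∧ (¬vld ∨ rdy ∧ ¬rdy) ∨ vld) ∧ en   [distribution]
= ((¬vld ∨ vld) ∧ ¬vld ∨ vld) ∧ en   [complement / identity]
= (¬vld ∨ vld) ∧ en   [complement / identity]
= en   [complement / identity]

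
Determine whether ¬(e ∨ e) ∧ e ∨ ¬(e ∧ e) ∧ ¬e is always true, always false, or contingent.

¬(e ∨ e) ∧ e ∨ ¬(e ∧ e) ∧ ¬e
= ¬(e ∨ e) ∧ e ∨ ¬e ∧ ¬e
= ¬e ∧ e ∨ ¬e ∧ ¬e
= ¬e
This depends on e, so it is not a constant.

contingent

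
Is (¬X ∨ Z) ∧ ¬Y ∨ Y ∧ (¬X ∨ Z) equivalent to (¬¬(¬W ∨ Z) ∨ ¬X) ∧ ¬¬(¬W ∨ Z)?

E1: (¬X ∨ Z) ∧ ¬Y ∨ Y ∧ (¬X ∨ Z)
    = ¬X ∨ Z   — distribution
E2: (¬¬(¬W ∨ Z) ∨ ¬X) ∧ ¬¬(¬W ∨ Z)
    = ¬¬(¬W ∨ Z)   — absorption
    = ¬W ∨ Z   — double negation
These differ: at W=0, X=1, Y=0, Z=0, E1 = 0 but E2 = 1.

No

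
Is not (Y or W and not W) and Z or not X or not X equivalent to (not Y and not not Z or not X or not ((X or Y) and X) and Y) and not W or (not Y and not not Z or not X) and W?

Yes

E1: not (Y or W and not W) and Z or not X or not X
    = not Y and Z or not X or not X   [complement / identity]
    = not Y and Z or not X   [idempotence]
E2: (not Y and not not Z or not X or not ((X or Y) and X) and Y) and not W or (not Y and not not Z or not X) and W
    = (not Y and not not Z or not X or not X and Y) and not W or (not Y and not not Z or not X) and W   [absorption]
    = (not Y and not not Z or not X) and not W or (not Y and not not Z or not X) and W   [absorption]
    = not Y and not not Z or not X   [distribution]
    = not Y and Z or not X   [double negation]
Both reduce to not Y and Z or not X, so they are equivalent.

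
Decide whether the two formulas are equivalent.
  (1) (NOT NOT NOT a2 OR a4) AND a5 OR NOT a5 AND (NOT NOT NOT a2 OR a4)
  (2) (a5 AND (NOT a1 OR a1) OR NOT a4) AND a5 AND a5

No

E1: (NOT NOT NOT a2 OR a4) AND a5 OR NOT a5 AND (NOT NOT NOT a2 OR a4)
    = NOT NOT NOT a2 OR a4   (distribution)
    = NOT a2 OR a4   (double negation)
E2: (a5 AND (NOT a1 OR a1) OR NOT a4) AND a5 AND a5
    = (a5 OR NOT a4) AND a5 AND a5   (complement / identity)
    = a5 AND a5   (absorption)
    = a5   (idempotence)
These differ: at a1=0, a2=0, a4=0, a5=0, E1 = 1 but E2 = 0.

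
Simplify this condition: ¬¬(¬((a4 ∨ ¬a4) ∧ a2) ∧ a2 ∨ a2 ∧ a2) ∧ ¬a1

a2 ∧ ¬a1

¬¬(¬((a4 ∨ ¬a4) ∧ a2) ∧ a2 ∨ a2 ∧ a2) ∧ ¬a1
= ¬¬(¬a2 ∧ a2 ∨ a2 ∧ a2) ∧ ¬a1   — complement / identity
= ¬¬a2 ∧ ¬a1   — distribution
= a2 ∧ ¬a1   — double negation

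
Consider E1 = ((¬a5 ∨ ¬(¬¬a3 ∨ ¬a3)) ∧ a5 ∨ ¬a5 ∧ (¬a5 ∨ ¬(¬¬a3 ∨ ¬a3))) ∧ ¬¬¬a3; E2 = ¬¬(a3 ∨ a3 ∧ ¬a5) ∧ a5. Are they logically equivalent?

No

E1: ((¬a5 ∨ ¬(¬¬a3 ∨ ¬a3)) ∧ a5 ∨ ¬a5 ∧ (¬a5 ∨ ¬(¬¬a3 ∨ ¬a3))) ∧ ¬¬¬a3
    = (¬a5 ∨ ¬(¬¬a3 ∨ ¬a3)) ∧ ¬¬¬a3
    = (¬a5 ∨ ¬(¬¬a3 ∨ ¬a3)) ∧ ¬a3
    = (¬a5 ∨ ¬a3 ∧ a3) ∧ ¬a3
    = ¬a5 ∧ ¬a3
E2: ¬¬(a3 ∨ a3 ∧ ¬a5) ∧ a5
    = (a3 ∨ a3 ∧ ¬a5) ∧ a5
    = a3 ∧ a5
These differ: at a3=0, a5=0, E1 = 1 but E2 = 0.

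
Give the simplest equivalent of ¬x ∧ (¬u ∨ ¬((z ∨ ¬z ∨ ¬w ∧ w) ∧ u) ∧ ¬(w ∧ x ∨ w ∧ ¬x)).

¬x ∧ ¬u

¬x ∧ (¬u ∨ ¬((z ∨ ¬z ∨ ¬w ∧ w) ∧ u) ∧ ¬(w ∧ x ∨ w ∧ ¬x))
= ¬x ∧ (¬u ∨ ¬((z ∨ ¬z ∨ ¬w ∧ w) ∧ u) ∧ ¬w)   — distribution
= ¬x ∧ (¬u ∨ ¬((z ∨ ¬z) ∧ u) ∧ ¬w)   — complement / identity
= ¬x ∧ (¬u ∨ ¬u ∧ ¬w)   — complement / identity
= ¬x ∧ ¬u   — absorption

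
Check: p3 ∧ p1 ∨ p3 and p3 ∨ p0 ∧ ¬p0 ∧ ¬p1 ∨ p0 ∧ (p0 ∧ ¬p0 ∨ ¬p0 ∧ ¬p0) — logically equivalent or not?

E1: p3 ∧ p1 ∨ p3
    = p3   — absorption
E2: p3 ∨ p0 ∧ ¬p0 ∧ ¬p1 ∨ p0 ∧ (p0 ∧ ¬p0 ∨ ¬p0 ∧ ¬p0)
    = p3 ∨ p0 ∧ ¬p0 ∧ ¬p1 ∨ p0 ∧ ¬p0   — distribution
    = p3 ∨ p0 ∧ ¬p0   — absorption
    = p3   — complement / identity
Both reduce to p3, so they are equivalent.

Yes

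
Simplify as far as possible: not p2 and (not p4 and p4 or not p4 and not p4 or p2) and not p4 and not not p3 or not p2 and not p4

not p2 and (not p4 and p4 or not p4 and not p4 or p2) and not p4 and not not p3 or not p2 and not p4
= not p2 and (not p4 or p2) and not p4 and not not p3 or not p2 and not p4   [distribution]
= not p2 and not p4 and not not p3 or not p2 and not p4   [absorption]
= not p2 and not p4 and p3 or not p2 and not p4   [double negation]
= not p2 and not p4   [absorption]

not p2 and not p4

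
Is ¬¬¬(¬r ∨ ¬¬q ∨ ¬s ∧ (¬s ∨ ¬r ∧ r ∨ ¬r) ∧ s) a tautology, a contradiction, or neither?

¬¬¬(¬r ∨ ¬¬q ∨ ¬s ∧ (¬s ∨ ¬r ∧ r ∨ ¬r) ∧ s)
= ¬¬¬(¬r ∨ ¬¬q ∨ ¬s ∧ (¬s ∨ ¬r) ∧ s)   [complement / identity]
= ¬(¬r ∨ ¬¬q ∨ ¬s ∧ (¬s ∨ ¬r) ∧ s)   [double negation]
= ¬(¬r ∨ ¬¬q ∨ ¬s ∧ s)   [absorption]
= ¬(¬r ∨ ¬¬q)   [complement / identity]
= r ∧ ¬q   [De Morgan]
This depends on q, r, so it is not a constant.

neither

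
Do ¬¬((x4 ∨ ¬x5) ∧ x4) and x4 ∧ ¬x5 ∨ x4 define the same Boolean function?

Yes

E1: ¬¬((x4 ∨ ¬x5) ∧ x4)
    = ¬¬x4   — absorption
    = x4   — double negation
E2: x4 ∧ ¬x5 ∨ x4
    = x4   — absorption
Both reduce to x4, so they are equivalent.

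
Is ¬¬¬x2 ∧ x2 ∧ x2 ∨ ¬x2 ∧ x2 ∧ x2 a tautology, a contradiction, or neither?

¬¬¬x2 ∧ x2 ∧ x2 ∨ ¬x2 ∧ x2 ∧ x2
= ¬x2 ∧ x2 ∧ x2 ∨ ¬x2 ∧ x2 ∧ x2
= ¬x2 ∧ x2 ∧ x2
= ¬x2 ∧ x2
= False

contradiction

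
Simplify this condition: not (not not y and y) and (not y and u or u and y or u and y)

not (not not y and y) and (not y and u or u and y or u and y)
= not (not not y and y) and (not y and u or u and y)   — idempotence
= not (not not y and y) and u   — distribution
= not (y and y) and u   — double negation
= not y and u   — idempotence

not y and u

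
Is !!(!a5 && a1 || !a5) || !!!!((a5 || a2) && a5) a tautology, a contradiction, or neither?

tautology

!!(!a5 && a1 || !a5) || !!!!((a5 || a2) && a5)
= !!!a5 || !!!!((a5 || a2) && a5)   (absorption)
= !!!a5 || !!!!a5   (absorption)
= !a5 || !!!!a5   (double negation)
= !a5 || !!a5   (double negation)
= !a5 || a5   (double negation)
= true   (complement)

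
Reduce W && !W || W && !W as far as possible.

W && !W || W && !W
= W && !W   (complement / identity)
= false   (complement)

false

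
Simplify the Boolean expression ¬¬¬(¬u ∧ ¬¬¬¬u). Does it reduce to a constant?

True

¬¬¬(¬u ∧ ¬¬¬¬u)
= ¬(¬u ∧ ¬¬¬¬u)
= u ∨ ¬¬¬u
= u ∨ ¬u
= True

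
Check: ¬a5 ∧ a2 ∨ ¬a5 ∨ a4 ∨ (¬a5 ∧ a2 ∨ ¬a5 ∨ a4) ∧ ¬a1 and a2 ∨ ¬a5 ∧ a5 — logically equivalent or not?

E1: ¬a5 ∧ a2 ∨ ¬a5 ∨ a4 ∨ (¬a5 ∧ a2 ∨ ¬a5 ∨ a4) ∧ ¬a1
    = ¬a5 ∧ a2 ∨ ¬a5 ∨ a4
    = ¬a5 ∨ a4
E2: a2 ∨ ¬a5 ∧ a5
    = a2
These differ: at a1=1, a2=0, a4=0, a5=0, E1 = 1 but E2 = 0.

No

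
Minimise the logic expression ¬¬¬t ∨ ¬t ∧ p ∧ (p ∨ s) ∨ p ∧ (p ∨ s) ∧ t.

¬t ∨ p

¬¬¬t ∨ ¬t ∧ p ∧ (p ∨ s) ∨ p ∧ (p ∨ s) ∧ t
= ¬¬¬t ∨ p ∧ (p ∨ s)   — distribution
= ¬¬¬t ∨ p   — absorption
= ¬t ∨ p   — double negation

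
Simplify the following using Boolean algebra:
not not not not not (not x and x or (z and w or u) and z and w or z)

not not not not not (not x and x or (z and w or u) and z and w or z)
= not not not not not (not x and x or z and w or z)   [absorption]
= not not not (not x and x or z and w or z)   [double negation]
= not not not (z and w or z)   [complement / identity]
= not (z and w or z)   [double negation]
= not z   [absorption]

not z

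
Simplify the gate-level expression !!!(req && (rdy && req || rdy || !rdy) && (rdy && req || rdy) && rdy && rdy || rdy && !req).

!!!(req && (rdy && req || rdy || !rdy) && (rdy && req || rdy) && rdy && rdy || rdy && !req)
= !!!(req && (rdy && req || rdy || !rdy) && (rdy && req || rdy) && rdy || rdy && !req)   [idempotence]
= !!!(req && (rdy && req || rdy) && rdy || rdy && !req)   [absorption]
= !!!(req && rdy && rdy || rdy && !req)   [absorption]
= !!!(req && rdy || rdy && !req)   [idempotence]
= !(req && rdy || rdy && !req)   [double negation]
= !rdy   [distribution]

!rdy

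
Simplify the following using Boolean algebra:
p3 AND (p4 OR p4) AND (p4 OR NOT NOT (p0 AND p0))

p3 AND (p4 OR p4) AND (p4 OR NOT NOT (p0 AND p0))
= p3 AND (p4 OR p4) AND (p4 OR p0 AND p0)   [double negation]
= p3 AND p4 AND (p4 OR p0 AND p0)   [idempotence]
= p3 AND p4 AND (p4 OR p0)   [idempotence]
= p3 AND p4   [absorption]

p3 AND p4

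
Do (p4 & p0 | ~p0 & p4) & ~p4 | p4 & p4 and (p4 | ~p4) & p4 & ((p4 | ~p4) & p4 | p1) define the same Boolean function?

Yes

E1: (p4 & p0 | ~p0 & p4) & ~p4 | p4 & p4
    = p4 & ~p4 | p4 & p4   — distribution
    = p4   — distribution
E2: (p4 | ~p4) & p4 & ((p4 | ~p4) & p4 | p1)
    = (p4 | ~p4) & p4   — absorption
    = p4   — complement / identity
Both reduce to p4, so they are equivalent.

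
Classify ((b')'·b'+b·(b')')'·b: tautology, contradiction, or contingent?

contradiction

((b')'·b'+b·(b')')'·b
= ((b')')'·b   (distribution)
= b'·b   (double negation)
= 0   (complement)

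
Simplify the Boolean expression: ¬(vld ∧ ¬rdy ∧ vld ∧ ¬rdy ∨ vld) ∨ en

¬(vld ∧ ¬rdy ∧ vld ∧ ¬rdy ∨ vld) ∨ en
= ¬(vld ∧ ¬rdy ∨ vld) ∨ en   (idempotence)
= ¬vld ∨ en   (absorption)

¬vld ∨ en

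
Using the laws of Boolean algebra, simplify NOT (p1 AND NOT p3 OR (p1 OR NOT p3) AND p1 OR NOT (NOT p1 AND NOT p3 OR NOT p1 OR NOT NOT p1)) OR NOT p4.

NOT (p1 AND NOT p3 OR (p1 OR NOT p3) AND p1 OR NOT (NOT p1 AND NOT p3 OR NOT p1 OR NOT NOT p1)) OR NOT p4
= NOT (p1 AND NOT p3 OR (p1 OR NOT p3) AND p1 OR NOT (NOT p1 OR NOT NOT p1)) OR NOT p4   (absorption)
= NOT (p1 AND NOT p3 OR p1 OR NOT (NOT p1 OR NOT NOT p1)) OR NOT p4   (absorption)
= NOT (p1 AND NOT p3 OR p1 OR p1 AND NOT p1) OR NOT p4   (De Morgan)
= NOT (p1 AND NOT p3 OR p1) OR NOT p4   (complement / identity)
= NOT p1 OR NOT p4   (absorption)

NOT p1 OR NOT p4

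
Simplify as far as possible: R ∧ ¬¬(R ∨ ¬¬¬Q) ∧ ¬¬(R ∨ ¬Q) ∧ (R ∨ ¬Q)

R ∧ ¬¬(R ∨ ¬¬¬Q) ∧ ¬¬(R ∨ ¬Q) ∧ (R ∨ ¬Q)
= R ∧ ¬¬(R ∨ ¬Q) ∧ ¬¬(R ∨ ¬Q) ∧ (R ∨ ¬Q)   (double negation)
= R ∧ ¬¬(R ∨ ¬Q) ∧ (R ∨ ¬Q)   (idempotence)
= R ∧ (R ∨ ¬Q) ∧ (R ∨ ¬Q)   (double negation)
= R ∧ (R ∨ ¬Q)   (idempotence)
= R   (absorption)

R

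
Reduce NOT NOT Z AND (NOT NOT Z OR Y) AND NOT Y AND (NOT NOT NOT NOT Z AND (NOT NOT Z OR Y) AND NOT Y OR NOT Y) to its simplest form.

NOT NOT Z AND (NOT NOT Z OR Y) AND NOT Y AND (NOT NOT NOT NOT Z AND (NOT NOT Z OR Y) AND NOT Y OR NOT Y)
= NOT NOT Z AND (NOT NOT Z OR Y) AND NOT Y AND (NOT NOT Z AND (NOT NOT Z OR Y) AND NOT Y OR NOT Y)
= NOT NOT Z AND (NOT NOT Z OR Y) AND NOT Y
= NOT NOT Z AND NOT Y
= Z AND NOT Y

Z AND NOT Y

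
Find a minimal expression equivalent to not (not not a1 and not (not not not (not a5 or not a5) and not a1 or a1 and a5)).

not (not not a1 and not (not not not (not a5 or not a5) and not a1 or a1 and a5))
= not (not not a1 and not (not not not not a5 and not a1 or a1 and a5))   — idempotence
= not (not not a1 and not (not not a5 and not a1 or a1 and a5))   — double negation
= not (not not a1 and not (a5 and not a1 or a1 and a5))   — double negation
= not (not not a1 and not a5)   — distribution
= not a1 or a5   — De Morgan

not a1 or a5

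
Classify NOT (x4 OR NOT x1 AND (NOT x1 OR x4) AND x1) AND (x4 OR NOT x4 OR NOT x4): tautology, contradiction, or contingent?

contingent

NOT (x4 OR NOT x1 AND (NOT x1 OR x4) AND x1) AND (x4 OR NOT x4 OR NOT x4)
= NOT (x4 OR NOT x1 AND (NOT x1 OR x4) AND x1) AND (x4 OR NOT x4)   [idempotence]
= NOT (x4 OR NOT x1 AND (NOT x1 OR x4) AND x1)   [complement / identity]
= NOT (x4 OR NOT x1 AND x1)   [absorption]
= NOT x4   [complement / identity]
This depends on x4, so it is not a constant.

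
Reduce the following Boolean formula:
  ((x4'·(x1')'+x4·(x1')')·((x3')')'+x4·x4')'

((x4'·(x1')'+x4·(x1')')·((x3')')'+x4·x4')'
= ((x1')'·((x3')')'+x4·x4')'   — distribution
= ((x1')'·x3'+x4·x4')'   — double negation
= ((x1')'·x3')'   — complement / identity
= x1'+x3   — De Morgan

x1'+x3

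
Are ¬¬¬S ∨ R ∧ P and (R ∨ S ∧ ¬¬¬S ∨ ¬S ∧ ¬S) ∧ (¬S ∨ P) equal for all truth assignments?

E1: ¬¬¬S ∨ R ∧ P
    = ¬S ∨ R ∧ P
E2: (R ∨ S ∧ ¬¬¬S ∨ ¬S ∧ ¬S) ∧ (¬S ∨ P)
    = (R ∨ S ∧ ¬¬¬S ∨ ¬S) ∧ (¬S ∨ P)
    = (R ∨ S ∧ ¬S ∨ ¬S) ∧ (¬S ∨ P)
    = (R ∨ ¬S) ∧ (¬S ∨ P)
    = ¬S ∨ R ∧ P
Both reduce to ¬S ∨ R ∧ P, so they are equivalent.

Yes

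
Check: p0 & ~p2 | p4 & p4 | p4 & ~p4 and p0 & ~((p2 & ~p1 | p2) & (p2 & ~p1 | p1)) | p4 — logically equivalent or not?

E1: p0 & ~p2 | p4 & p4 | p4 & ~p4
    = p0 & ~p2 | p4 & (p4 | ~p4)
    = p0 & ~p2 | p4
E2: p0 & ~((p2 & ~p1 | p2) & (p2 & ~p1 | p1)) | p4
    = p0 & ~(p2 & ~p1 | p2 & p1) | p4
    = p0 & ~p2 | p4
Both reduce to p0 & ~p2 | p4, so they are equivalent.

Yes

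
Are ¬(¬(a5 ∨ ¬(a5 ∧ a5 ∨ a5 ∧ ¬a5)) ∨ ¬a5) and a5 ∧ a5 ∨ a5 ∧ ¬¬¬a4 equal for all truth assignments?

E1: ¬(¬(a5 ∨ ¬(a5 ∧ a5 ∨ a5 ∧ ¬a5)) ∨ ¬a5)
    = ¬(¬(a5 ∨ ¬a5) ∨ ¬a5)
    = (a5 ∨ ¬a5) ∧ a5
    = a5
E2: a5 ∧ a5 ∨ a5 ∧ ¬¬¬a4
    = a5 ∧ a5 ∨ a5 ∧ ¬a4
    = a5 ∨ a5 ∧ ¬a4
    = a5
Both reduce to a5, so they are equivalent.

Yes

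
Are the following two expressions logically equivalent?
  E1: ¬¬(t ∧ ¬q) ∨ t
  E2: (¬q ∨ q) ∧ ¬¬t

E1: ¬¬(t ∧ ¬q) ∨ t
    = t ∧ ¬q ∨ t   — double negation
    = t   — absorption
E2: (¬q ∨ q) ∧ ¬¬t
    = ¬¬t   — complement / identity
    = t   — double negation
Both reduce to t, so they are equivalent.

Yes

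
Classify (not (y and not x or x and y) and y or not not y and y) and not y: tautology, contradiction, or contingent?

(not (y and not x or x and y) and y or not not y and y) and not y
= (not (y and not x or x and y) and y or y and y) and not y   [double negation]
= (not y and y or y and y) and not y   [distribution]
= y and not y   [distribution]
= False   [complement]

contradiction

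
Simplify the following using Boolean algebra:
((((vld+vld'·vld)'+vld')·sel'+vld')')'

((((vld+vld'·vld)'+vld')·sel'+vld')')'
= ((vld+vld'·vld)'+vld')·sel'+vld'   (double negation)
= (vld'+vld')·sel'+vld'   (complement / identity)
= vld'·sel'+vld'   (idempotence)
= vld'   (absorption)

vld'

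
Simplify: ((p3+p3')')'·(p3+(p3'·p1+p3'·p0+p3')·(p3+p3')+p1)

((p3+p3')')'·(p3+(p3'·p1+p3'·p0+p3')·(p3+p3')+p1)
= ((p3+p3')')'·(p3+(p3'·p1+p3')·(p3+p3')+p1)   (absorption)
= (p3+p3')·(p3+(p3'·p1+p3')·(p3+p3')+p1)   (double negation)
= (p3+p3')·(p3+p3'·p1+p3'+p1)   (complement / identity)
= (p3+p3')·(p3+p3'+p1)   (absorption)
= p3+p3'   (absorption)
= 1   (complement)

1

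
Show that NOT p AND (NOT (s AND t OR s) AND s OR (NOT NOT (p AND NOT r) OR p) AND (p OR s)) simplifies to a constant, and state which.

FALSE

NOT p AND (NOT (s AND t OR s) AND s OR (NOT NOT (p AND NOT r) OR p) AND (p OR s))
= NOT p AND (NOT s AND s OR (NOT NOT (p AND NOT r) OR p) AND (p OR s))   [absorption]
= NOT p AND (NOT s AND s OR (p AND NOT r OR p) AND (p OR s))   [double negation]
= NOT p AND (NOT s AND s OR p AND (p OR s))   [absorption]
= NOT p AND p AND (p OR s)   [complement / identity]
= NOT p AND p   [absorption]
= FALSE   [complement]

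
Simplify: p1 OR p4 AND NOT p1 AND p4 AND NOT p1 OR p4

p1 OR p4 AND NOT p1 AND p4 AND NOT p1 OR p4
= p1 OR p4 AND NOT p1 OR p4   — idempotence
= p1 OR p4   — absorption

p1 OR p4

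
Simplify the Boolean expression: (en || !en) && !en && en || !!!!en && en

en

(en || !en) && !en && en || !!!!en && en
= (en || !en) && !en && en || !!en && en   [double negation]
= (en || !en) && !en && en || en && en   [double negation]
= !en && en || en && en   [complement / identity]
= en   [distribution]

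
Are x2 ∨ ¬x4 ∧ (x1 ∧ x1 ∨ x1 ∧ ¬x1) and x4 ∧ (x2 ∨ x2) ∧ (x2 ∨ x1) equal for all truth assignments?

No

E1: x2 ∨ ¬x4 ∧ (x1 ∧ x1 ∨ x1 ∧ ¬x1)
    = x2 ∨ ¬x4 ∧ x1   — distribution
E2: x4 ∧ (x2 ∨ x2) ∧ (x2 ∨ x1)
    = x4 ∧ x2 ∧ (x2 ∨ x1)   — idempotence
    = x4 ∧ x2   — absorption
These differ: at x1=1, x2=1, x4=0, E1 = 1 but E2 = 0.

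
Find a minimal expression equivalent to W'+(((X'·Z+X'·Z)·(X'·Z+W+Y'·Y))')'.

W'+(((X'·Z+X'·Z)·(X'·Z+W+Y'·Y))')'
= W'+(((X'·Z+X'·Z)·(X'·Z+W))')'   [complement / identity]
= W'+((X'·Z·(X'·Z+W))')'   [idempotence]
= W'+X'·Z·(X'·Z+W)   [double negation]
= W'+X'·Z   [absorption]

W'+X'·Z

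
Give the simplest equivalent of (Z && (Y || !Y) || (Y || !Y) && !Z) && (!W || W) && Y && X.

(Z && (Y || !Y) || (Y || !Y) && !Z) && (!W || W) && Y && X
= (Y || !Y) && (!W || W) && Y && X
= (!W || W) && Y && X
= Y && X

Y && X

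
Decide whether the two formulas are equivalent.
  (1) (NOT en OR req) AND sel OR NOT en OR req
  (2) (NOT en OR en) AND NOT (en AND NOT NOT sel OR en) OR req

Yes

E1: (NOT en OR req) AND sel OR NOT en OR req
    = NOT en OR req   (absorption)
E2: (NOT en OR en) AND NOT (en AND NOT NOT sel OR en) OR req
    = NOT (en AND NOT NOT sel OR en) OR req   (complement / identity)
    = NOT (en AND sel OR en) OR req   (double negation)
    = NOT en OR req   (absorption)
Both reduce to NOT en OR req, so they are equivalent.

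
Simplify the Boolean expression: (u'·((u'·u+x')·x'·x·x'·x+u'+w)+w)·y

(u'+w)·y

(u'·((u'·u+x')·x'·x·x'·x+u'+w)+w)·y
= (u'·(x'·x'·x·x'·x+u'+w)+w)·y   [complement / identity]
= (u'·(x'·x·x'·x+u'+w)+w)·y   [idempotence]
= (u'·(x'·x+u'+w)+w)·y   [idempotence]
= (u'·(u'+w)+w)·y   [complement / identity]
= (u'+w)·y   [absorption]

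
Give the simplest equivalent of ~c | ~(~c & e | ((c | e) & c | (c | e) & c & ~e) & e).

~c | ~(~c & e | ((c | e) & c | (c | e) & c & ~e) & e)
= ~c | ~(~c & e | (c | e) & c & e)   [absorption]
= ~c | ~(~c & e | c & e)   [absorption]
= ~c | ~e   [distribution]

~c | ~e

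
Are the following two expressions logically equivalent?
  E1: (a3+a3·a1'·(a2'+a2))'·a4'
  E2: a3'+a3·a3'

E1: (a3+a3·a1'·(a2'+a2))'·a4'
    = (a3+a3·a1')'·a4'   [complement / identity]
    = a3'·a4'   [absorption]
E2: a3'+a3·a3'
    = a3'   [complement / identity]
These differ: at a1=1, a2=0, a3=0, a4=1, E1 = 0 but E2 = 1.

No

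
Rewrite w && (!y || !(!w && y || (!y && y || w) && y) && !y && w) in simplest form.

w && !y

w && (!y || !(!w && y || (!y && y || w) && y) && !y && w)
= w && (!y || !(!w && y || w && y) && !y && w)   [complement / identity]
= w && (!y || !y && !y && w)   [distribution]
= w && (!y || !y && w)   [idempotence]
= w && !y   [absorption]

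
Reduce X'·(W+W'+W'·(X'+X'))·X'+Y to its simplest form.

X'·(W+W'+W'·(X'+X'))·X'+Y
= X'·(W+W'+W'·X')·X'+Y   — idempotence
= X'·(W+W')·X'+Y   — absorption
= X'·X'+Y   — complement / identity
= X'+Y   — idempotence

X'+Y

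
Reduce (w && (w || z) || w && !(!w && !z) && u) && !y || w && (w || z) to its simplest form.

w

(w && (w || z) || w && !(!w && !z) && u) && !y || w && (w || z)
= (w && (w || z) || w && (w || z) && u) && !y || w && (w || z)
= w && (w || z) && !y || w && (w || z)
= w && (w || z)
= w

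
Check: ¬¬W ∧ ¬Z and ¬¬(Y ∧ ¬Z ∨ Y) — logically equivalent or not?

No

E1: ¬¬W ∧ ¬Z
    = W ∧ ¬Z
E2: ¬¬(Y ∧ ¬Z ∨ Y)
    = ¬¬Y
    = Y
These differ: at W=0, Y=1, Z=0, E1 = 0 but E2 = 1.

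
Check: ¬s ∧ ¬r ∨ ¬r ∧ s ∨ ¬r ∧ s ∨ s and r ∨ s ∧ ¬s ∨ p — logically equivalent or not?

No

E1: ¬s ∧ ¬r ∨ ¬r ∧ s ∨ ¬r ∧ s ∨ s
    = ¬r ∨ ¬r ∧ s ∨ s   — distribution
    = ¬r ∨ s   — absorption
E2: r ∨ s ∧ ¬s ∨ p
    = r ∨ p   — complement / identity
These differ: at p=0, r=1, s=0, E1 = 0 but E2 = 1.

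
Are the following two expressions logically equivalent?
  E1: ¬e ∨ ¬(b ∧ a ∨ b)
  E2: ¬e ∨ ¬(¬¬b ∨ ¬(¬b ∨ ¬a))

E1: ¬e ∨ ¬(b ∧ a ∨ b)
    = ¬e ∨ ¬b   [absorption]
E2: ¬e ∨ ¬(¬¬b ∨ ¬(¬b ∨ ¬a))
    = ¬e ∨ ¬b ∧ (¬b ∨ ¬a)   [De Morgan]
    = ¬e ∨ ¬b   [absorption]
Both reduce to ¬e ∨ ¬b, so they are equivalent.

Yes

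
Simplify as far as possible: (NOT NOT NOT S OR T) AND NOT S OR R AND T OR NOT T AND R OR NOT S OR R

(NOT NOT NOT S OR T) AND NOT S OR R AND T OR NOT T AND R OR NOT S OR R
= (NOT NOT NOT S OR T) AND NOT S OR R OR NOT S OR R   — distribution
= (NOT S OR T) AND NOT S OR R OR NOT S OR R   — double negation
= NOT S OR R OR NOT S OR R   — absorption
= NOT S OR R   — idempotence

NOT S OR R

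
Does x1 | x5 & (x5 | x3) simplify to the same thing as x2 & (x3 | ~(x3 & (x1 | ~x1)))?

E1: x1 | x5 & (x5 | x3)
    = x1 | x5   [absorption]
E2: x2 & (x3 | ~(x3 & (x1 | ~x1)))
    = x2 & (x3 | ~x3)   [complement / identity]
    = x2   [complement / identity]
These differ: at x1=1, x2=0, x3=0, x5=0, E1 = 1 but E2 = 0.

No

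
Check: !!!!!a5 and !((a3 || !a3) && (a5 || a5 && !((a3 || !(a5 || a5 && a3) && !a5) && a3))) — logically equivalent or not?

Yes

E1: !!!!!a5
    = !!!a5
    = !a5
E2: !((a3 || !a3) && (a5 || a5 && !((a3 || !(a5 || a5 && a3) && !a5) && a3)))
    = !((a3 || !a3) && (a5 || a5 && !((a3 || !a5 && !a5) && a3)))
    = !((a3 || !a3) && (a5 || a5 && !((a3 || !a5) && a3)))
    = !((a3 || !a3) && (a5 || a5 && !a3))
    = !(a5 || a5 && !a3)
    = !a5
Both reduce to !a5, so they are equivalent.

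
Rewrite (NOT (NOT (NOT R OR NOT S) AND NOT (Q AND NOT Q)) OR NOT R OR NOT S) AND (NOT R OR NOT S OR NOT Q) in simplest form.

NOT R OR NOT S

(NOT (NOT (NOT R OR NOT S) AND NOT (Q AND NOT Q)) OR NOT R OR NOT S) AND (NOT R OR NOT S OR NOT Q)
= NOT (NOT (NOT R OR NOT S) AND NOT (Q AND NOT Q)) AND NOT Q OR NOT R OR NOT S   — distribution
= (NOT R OR NOT S OR Q AND NOT Q) AND NOT Q OR NOT R OR NOT S   — De Morgan
= (NOT R OR NOT S) AND NOT Q OR NOT R OR NOT S   — complement / identity
= NOT R OR NOT S   — absorption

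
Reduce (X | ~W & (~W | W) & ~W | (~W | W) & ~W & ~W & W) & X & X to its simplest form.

X

(X | ~W & (~W | W) & ~W | (~W | W) & ~W & ~W & W) & X & X
= (X | ~W & (~W | W) & ~W | (~W | W) & ~W & W) & X & X   — idempotence
= (X | (~W | W) & ~W) & X & X   — distribution
= (X | ~W) & X & X   — complement / identity
= (X | ~W) & X   — idempotence
= X   — absorption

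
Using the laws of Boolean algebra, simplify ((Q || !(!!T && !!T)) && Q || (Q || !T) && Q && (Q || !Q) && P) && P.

Q && P

((Q || !(!!T && !!T)) && Q || (Q || !T) && Q && (Q || !Q) && P) && P
= ((Q || !(!!T && !!T)) && Q || (Q || !T) && Q && P) && P   [complement / identity]
= ((Q || !!!T) && Q || (Q || !T) && Q && P) && P   [idempotence]
= ((Q || !T) && Q || (Q || !T) && Q && P) && P   [double negation]
= (Q || !T) && Q && P   [absorption]
= Q && P   [absorption]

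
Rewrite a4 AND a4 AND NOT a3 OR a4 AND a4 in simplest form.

a4

a4 AND a4 AND NOT a3 OR a4 AND a4
= a4 AND a4
= a4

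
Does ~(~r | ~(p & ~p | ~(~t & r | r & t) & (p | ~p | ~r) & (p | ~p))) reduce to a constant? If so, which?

yes, False

~(~r | ~(p & ~p | ~(~t & r | r & t) & (p | ~p | ~r) & (p | ~p)))
= ~(~r | ~(~(~t & r | r & t) & (p | ~p | ~r) & (p | ~p)))   (complement / identity)
= ~(~r | ~(~r & (p | ~p | ~r) & (p | ~p)))   (distribution)
= ~(~r | ~(~r & (p | ~p)))   (absorption)
= ~(~r | ~~r)   (complement / identity)
= r & ~r   (De Morgan)
= 0   (complement)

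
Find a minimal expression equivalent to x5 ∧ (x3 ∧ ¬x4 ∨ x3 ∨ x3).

x5 ∧ (x3 ∧ ¬x4 ∨ x3 ∨ x3)
= x5 ∧ (x3 ∧ ¬x4 ∨ x3)   [idempotence]
= x5 ∧ x3   [absorption]

x5 ∧ x3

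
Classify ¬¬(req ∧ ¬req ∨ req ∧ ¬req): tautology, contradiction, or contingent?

contradiction

¬¬(req ∧ ¬req ∨ req ∧ ¬req)
= ¬¬(req ∧ ¬req)   — idempotence
= req ∧ ¬req   — double negation
= False   — complement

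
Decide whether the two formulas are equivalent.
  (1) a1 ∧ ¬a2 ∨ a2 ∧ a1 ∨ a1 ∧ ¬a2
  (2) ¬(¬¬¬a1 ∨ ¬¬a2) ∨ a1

E1: a1 ∧ ¬a2 ∨ a2 ∧ a1 ∨ a1 ∧ ¬a2
    = a1 ∨ a1 ∧ ¬a2   [distribution]
    = a1   [absorption]
E2: ¬(¬¬¬a1 ∨ ¬¬a2) ∨ a1
    = ¬(¬a1 ∨ ¬¬a2) ∨ a1   [double negation]
    = a1 ∧ ¬a2 ∨ a1   [De Morgan]
    = a1   [absorption]
Both reduce to a1, so they are equivalent.

Yes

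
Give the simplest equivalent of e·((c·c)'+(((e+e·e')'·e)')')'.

e·((c·c)'+(((e+e·e')'·e)')')'
= e·((c·c)'+(e+e·e')'·e)'   [double negation]
= e·((c·c)'+e'·e)'   [complement / identity]
= e·(c'+e'·e)'   [idempotence]
= e·(c')'   [complement / identity]
= e·c   [double negation]

e·c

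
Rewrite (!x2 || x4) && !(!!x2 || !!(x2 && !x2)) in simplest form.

!x2

(!x2 || x4) && !(!!x2 || !!(x2 && !x2))
= (!x2 || x4) && !(x2 || !!(x2 && !x2))
= (!x2 || x4) && !(x2 || x2 && !x2)
= (!x2 || x4) && !x2
= !x2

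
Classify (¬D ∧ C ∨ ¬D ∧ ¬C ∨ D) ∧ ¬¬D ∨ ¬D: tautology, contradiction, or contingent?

(¬D ∧ C ∨ ¬D ∧ ¬C ∨ D) ∧ ¬¬D ∨ ¬D
= (¬D ∨ D) ∧ ¬¬D ∨ ¬D
= ¬¬D ∨ ¬D
= D ∨ ¬D
= True

tautology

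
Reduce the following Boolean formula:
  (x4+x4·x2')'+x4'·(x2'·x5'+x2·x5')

(x4+x4·x2')'+x4'·(x2'·x5'+x2·x5')
= x4'+x4'·(x2'·x5'+x2·x5')   — absorption
= x4'+x4'·x5'   — distribution
= x4'   — absorption

x4'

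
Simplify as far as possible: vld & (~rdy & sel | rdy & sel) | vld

vld & (~rdy & sel | rdy & sel) | vld
= vld & sel | vld   (distribution)
= vld   (absorption)

vld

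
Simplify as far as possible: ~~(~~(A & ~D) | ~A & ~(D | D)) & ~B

~~(~~(A & ~D) | ~A & ~(D | D)) & ~B
= ~~(A & ~D | ~A & ~(D | D)) & ~B   — double negation
= ~~(A & ~D | ~A & ~D) & ~B   — idempotence
= ~~~D & ~B   — distribution
= ~D & ~B   — double negation

~D & ~B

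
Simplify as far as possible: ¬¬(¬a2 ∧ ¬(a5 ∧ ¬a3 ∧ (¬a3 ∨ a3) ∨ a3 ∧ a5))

¬a2 ∧ ¬a5

¬¬(¬a2 ∧ ¬(a5 ∧ ¬a3 ∧ (¬a3 ∨ a3) ∨ a3 ∧ a5))
= ¬a2 ∧ ¬(a5 ∧ ¬a3 ∧ (¬a3 ∨ a3) ∨ a3 ∧ a5)
= ¬a2 ∧ ¬(a5 ∧ ¬a3 ∨ a3 ∧ a5)
= ¬a2 ∧ ¬a5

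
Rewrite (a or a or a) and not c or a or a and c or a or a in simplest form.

a

(a or a or a) and not c or a or a and c or a or a
= (a or a or a) and not c or a or a or a
= a or a or a
= a or a
= a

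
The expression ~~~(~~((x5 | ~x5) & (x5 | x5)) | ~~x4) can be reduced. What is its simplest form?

~~~(~~((x5 | ~x5) & (x5 | x5)) | ~~x4)
= ~~~(~~(x5 | x5) | ~~x4)   [complement / identity]
= ~(~~(x5 | x5) | ~~x4)   [double negation]
= ~(x5 | x5) & ~x4   [De Morgan]
= ~x5 & ~x4   [idempotence]

~x5 & ~x4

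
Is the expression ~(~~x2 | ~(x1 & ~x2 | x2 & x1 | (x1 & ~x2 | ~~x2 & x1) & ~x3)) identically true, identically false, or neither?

~(~~x2 | ~(x1 & ~x2 | x2 & x1 | (x1 & ~x2 | ~~x2 & x1) & ~x3))
= ~(~~x2 | ~(x1 & ~x2 | x2 & x1 | (x1 & ~x2 | x2 & x1) & ~x3))   [double negation]
= ~(~~x2 | ~(x1 & ~x2 | x2 & x1))   [absorption]
= ~(~~x2 | ~x1)   [distribution]
= ~x2 & x1   [De Morgan]
This depends on x1, x2, so it is not a constant.

neither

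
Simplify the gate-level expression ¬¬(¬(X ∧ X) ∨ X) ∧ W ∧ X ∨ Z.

¬¬(¬(X ∧ X) ∨ X) ∧ W ∧ X ∨ Z
= ¬¬(¬X ∨ X) ∧ W ∧ X ∨ Z   — idempotence
= (¬X ∨ X) ∧ W ∧ X ∨ Z   — double negation
= W ∧ X ∨ Z   — complement / identity

W ∧ X ∨ Z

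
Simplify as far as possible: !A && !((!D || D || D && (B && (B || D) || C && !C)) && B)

!A && !B

!A && !((!D || D || D && (B && (B || D) || C && !C)) && B)
= !A && !((!D || D || D && B && (B || D)) && B)   [complement / identity]
= !A && !((!D || D || D && B) && B)   [absorption]
= !A && !((!D || D) && B)   [absorption]
= !A && !B   [complement / identity]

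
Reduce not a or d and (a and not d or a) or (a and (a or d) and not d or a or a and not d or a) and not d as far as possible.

True

not a or d and (a and not d or a) or (a and (a or d) and not d or a or a and not d or a) and not d
= not a or d and (a and not d or a) or (a and not d or a or a and not d or a) and not d   — absorption
= not a or d and (a and not d or a) or (a and not d or a) and not d   — idempotence
= not a or a and not d or a   — distribution
= not a or a   — absorption
= True   — complement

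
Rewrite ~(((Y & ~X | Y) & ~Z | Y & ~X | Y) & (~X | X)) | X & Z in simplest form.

~(((Y & ~X | Y) & ~Z | Y & ~X | Y) & (~X | X)) | X & Z
= ~((Y & ~X | Y) & ~Z | Y & ~X | Y) | X & Z   (complement / identity)
= ~(Y & ~X | Y) | X & Z   (absorption)
= ~Y | X & Z   (absorption)

~Y | X & Z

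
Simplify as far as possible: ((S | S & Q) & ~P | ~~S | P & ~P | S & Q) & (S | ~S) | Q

((S | S & Q) & ~P | ~~S | P & ~P | S & Q) & (S | ~S) | Q
= ((S | S & Q) & ~P | S | P & ~P | S & Q) & (S | ~S) | Q   [double negation]
= ((S | S & Q) & ~P | S | S & Q) & (S | ~S) | Q   [complement / identity]
= (S | S & Q) & ~P | S | S & Q | Q   [complement / identity]
= S | S & Q | Q   [absorption]
= S | Q   [absorption]

S | Q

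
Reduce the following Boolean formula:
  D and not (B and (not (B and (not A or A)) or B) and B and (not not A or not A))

D and not (B and (not (B and (not A or A)) or B) and B and (not not A or not A))
= D and not (B and (not (B and (not A or A)) or B) and B and (A or not A))   [double negation]
= D and not (B and (not (B and (not A or A)) or B) and B)   [complement / identity]
= D and not (B and (not B or B) and B)   [complement / identity]
= D and not (B and B)   [complement / identity]
= D and not B   [idempotence]

D and not B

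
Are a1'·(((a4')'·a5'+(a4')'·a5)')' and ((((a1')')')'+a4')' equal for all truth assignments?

E1: a1'·(((a4')'·a5'+(a4')'·a5)')'
    = a1'·(((a4')')')'   [distribution]
    = a1'·(a4')'   [double negation]
    = a1'·a4   [double negation]
E2: ((((a1')')')'+a4')'
    = ((a1')'+a4')'   [double negation]
    = a1'·a4   [De Morgan]
Both reduce to a1'·a4, so they are equivalent.

Yes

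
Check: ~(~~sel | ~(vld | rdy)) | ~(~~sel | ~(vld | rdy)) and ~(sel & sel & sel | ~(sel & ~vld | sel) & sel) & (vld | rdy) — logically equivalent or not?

E1: ~(~~sel | ~(vld | rdy)) | ~(~~sel | ~(vld | rdy))
    = ~(~~sel | ~(vld | rdy))   [idempotence]
    = ~sel & (vld | rdy)   [De Morgan]
E2: ~(sel & sel & sel | ~(sel & ~vld | sel) & sel) & (vld | rdy)
    = ~(sel & sel | ~(sel & ~vld | sel) & sel) & (vld | rdy)   [idempotence]
    = ~(sel & sel | ~sel & sel) & (vld | rdy)   [absorption]
    = ~sel & (vld | rdy)   [distribution]
Both reduce to ~sel & (vld | rdy), so they are equivalent.

Yes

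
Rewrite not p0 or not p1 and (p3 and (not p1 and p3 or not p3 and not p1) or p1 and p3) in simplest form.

not p0 or not p1 and p3

not p0 or not p1 and (p3 and (not p1 and p3 or not p3 and not p1) or p1 and p3)
= not p0 or not p1 and (p3 and not p1 or p1 and p3)   — distribution
= not p0 or not p1 and p3   — distribution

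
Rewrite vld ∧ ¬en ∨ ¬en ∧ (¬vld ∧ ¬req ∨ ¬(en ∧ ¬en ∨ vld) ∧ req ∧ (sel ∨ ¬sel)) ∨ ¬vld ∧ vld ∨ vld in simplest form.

¬en ∨ vld

vld ∧ ¬en ∨ ¬en ∧ (¬vld ∧ ¬req ∨ ¬(en ∧ ¬en ∨ vld) ∧ req ∧ (sel ∨ ¬sel)) ∨ ¬vld ∧ vld ∨ vld
= vld ∧ ¬en ∨ ¬en ∧ (¬vld ∧ ¬req ∨ ¬vld ∧ req ∧ (sel ∨ ¬sel)) ∨ ¬vld ∧ vld ∨ vld   — complement / identity
= vld ∧ ¬en ∨ ¬en ∧ (¬vld ∧ ¬req ∨ ¬vld ∧ req) ∨ ¬vld ∧ vld ∨ vld   — complement / identity
= vld ∧ ¬en ∨ ¬en ∧ ¬vld ∨ ¬vld ∧ vld ∨ vld   — distribution
= vld ∧ ¬en ∨ ¬en ∧ ¬vld ∨ vld   — complement / identity
= ¬en ∨ vld   — distribution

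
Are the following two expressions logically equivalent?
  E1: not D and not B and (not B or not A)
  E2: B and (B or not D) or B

E1: not D and not B and (not B or not A)
    = not D and not B   (absorption)
E2: B and (B or not D) or B
    = B or B   (absorption)
    = B   (idempotence)
These differ: at A=0, B=1, D=0, E1 = 0 but E2 = 1.

No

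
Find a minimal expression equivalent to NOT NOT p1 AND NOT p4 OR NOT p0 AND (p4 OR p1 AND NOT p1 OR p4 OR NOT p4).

NOT NOT p1 AND NOT p4 OR NOT p0 AND (p4 OR p1 AND NOT p1 OR p4 OR NOT p4)
= NOT NOT p1 AND NOT p4 OR NOT p0 AND (p4 OR p4 OR NOT p4)   (complement / identity)
= p1 AND NOT p4 OR NOT p0 AND (p4 OR p4 OR NOT p4)   (double negation)
= p1 AND NOT p4 OR NOT p0 AND (p4 OR NOT p4)   (idempotence)
= p1 AND NOT p4 OR NOT p0   (complement / identity)

p1 AND NOT p4 OR NOT p0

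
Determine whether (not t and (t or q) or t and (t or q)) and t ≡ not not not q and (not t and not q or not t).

E1: (not t and (t or q) or t and (t or q)) and t
    = (t or q) and t
    = t
E2: not not not q and (not t and not q or not t)
    = not q and (not t and not q or not t)
    = not q and not t
These differ: at q=0, t=1, E1 = 1 but E2 = 0.

No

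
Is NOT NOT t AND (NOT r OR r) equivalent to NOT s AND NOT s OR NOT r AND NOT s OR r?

E1: NOT NOT t AND (NOT r OR r)
    = NOT NOT t   (complement / identity)
    = t   (double negation)
E2: NOT s AND NOT s OR NOT r AND NOT s OR r
    = NOT s AND (NOT s OR NOT r) OR r   (distribution)
    = NOT s OR r   (absorption)
These differ: at r=0, s=0, t=0, E1 = 0 but E2 = 1.

No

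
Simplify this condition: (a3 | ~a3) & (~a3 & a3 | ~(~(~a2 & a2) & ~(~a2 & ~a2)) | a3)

~a2 | a3

(a3 | ~a3) & (~a3 & a3 | ~(~(~a2 & a2) & ~(~a2 & ~a2)) | a3)
= (a3 | ~a3) & (~a3 & a3 | ~a2 & a2 | ~a2 & ~a2 | a3)   (De Morgan)
= ~a3 & a3 | ~a2 & a2 | ~a2 & ~a2 | a3   (complement / identity)
= ~a3 & a3 | ~a2 | a3   (distribution)
= ~a2 | a3   (complement / identity)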